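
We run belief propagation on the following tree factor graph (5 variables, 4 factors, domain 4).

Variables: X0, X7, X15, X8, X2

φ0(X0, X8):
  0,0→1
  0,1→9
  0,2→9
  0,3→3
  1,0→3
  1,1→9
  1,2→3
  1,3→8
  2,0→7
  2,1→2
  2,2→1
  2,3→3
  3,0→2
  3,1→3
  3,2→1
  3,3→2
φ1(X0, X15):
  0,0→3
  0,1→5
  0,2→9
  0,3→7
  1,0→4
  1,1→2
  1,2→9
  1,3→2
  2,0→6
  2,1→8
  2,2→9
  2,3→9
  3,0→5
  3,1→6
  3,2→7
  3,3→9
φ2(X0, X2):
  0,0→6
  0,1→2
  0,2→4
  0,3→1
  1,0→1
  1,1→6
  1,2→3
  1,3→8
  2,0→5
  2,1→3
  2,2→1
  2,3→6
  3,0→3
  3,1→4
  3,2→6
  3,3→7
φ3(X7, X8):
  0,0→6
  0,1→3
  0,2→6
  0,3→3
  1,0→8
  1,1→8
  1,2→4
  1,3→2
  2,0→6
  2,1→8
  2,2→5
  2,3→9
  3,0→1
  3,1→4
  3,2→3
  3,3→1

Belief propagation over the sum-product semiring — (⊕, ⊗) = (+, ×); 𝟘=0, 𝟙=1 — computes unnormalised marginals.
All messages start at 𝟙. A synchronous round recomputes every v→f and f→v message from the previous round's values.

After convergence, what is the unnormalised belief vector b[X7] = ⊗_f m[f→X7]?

init: all messages = 𝟙 over 4 values
r1 m[φ0→X0] = [22, 23, 13, 8]
r1 m[φ0→X8] = [13, 23, 14, 16]
r1 m[φ1→X0] = [24, 17, 32, 27]
r1 m[φ1→X15] = [18, 21, 34, 27]
r1 m[φ2→X0] = [13, 18, 15, 20]
r1 m[φ2→X2] = [15, 15, 14, 22]
r1 m[φ3→X7] = [18, 22, 28, 9]
r1 m[φ3→X8] = [21, 23, 18, 15]
r1 m[X0→φ0] = [1, 1, 1, 1]
r1 m[X0→φ1] = [1, 1, 1, 1]
r1 m[X0→φ2] = [1, 1, 1, 1]
r1 m[X7→φ3] = [1, 1, 1, 1]
r1 m[X15→φ1] = [1, 1, 1, 1]
r1 m[X8→φ0] = [1, 1, 1, 1]
r1 m[X8→φ3] = [1, 1, 1, 1]
r1 m[X2→φ2] = [1, 1, 1, 1]
r2 m[φ0→X0] = [22, 23, 13, 8]
r2 m[φ0→X8] = [13, 23, 14, 16]
r2 m[φ1→X0] = [24, 17, 32, 27]
r2 m[φ1→X15] = [18, 21, 34, 27]
r2 m[φ2→X0] = [13, 18, 15, 20]
r2 m[φ2→X2] = [15, 15, 14, 22]
r2 m[φ3→X7] = [18, 22, 28, 9]
r2 m[φ3→X8] = [21, 23, 18, 15]
r2 m[X0→φ0] = [312, 306, 480, 540]
r2 m[X0→φ1] = [286, 414, 195, 160]
r2 m[X0→φ2] = [528, 391, 416, 216]
r2 m[X7→φ3] = [1, 1, 1, 1]
r2 m[X15→φ1] = [1, 1, 1, 1]
r2 m[X8→φ0] = [21, 23, 18, 15]
r2 m[X8→φ3] = [13, 23, 14, 16]
r2 m[X2→φ2] = [1, 1, 1, 1]
r3 m[φ0→X0] = [435, 444, 256, 159]
r3 m[φ0→X8] = [5670, 8142, 4746, 5904]
r3 m[φ1→X0] = [24, 17, 32, 27]
r3 m[φ1→X15] = [4484, 4778, 9175, 6025]
r3 m[φ2→X0] = [13, 18, 15, 20]
r3 m[φ2→X2] = [6287, 5514, 4997, 7664]
r3 m[φ3→X7] = [279, 376, 476, 163]
r3 m[φ3→X8] = [21, 23, 18, 15]
r3 m[X0→φ0] = [312, 306, 480, 540]
r3 m[X0→φ1] = [286, 414, 195, 160]
r3 m[X0→φ2] = [528, 391, 416, 216]
r3 m[X7→φ3] = [1, 1, 1, 1]
r3 m[X15→φ1] = [1, 1, 1, 1]
r3 m[X8→φ0] = [21, 23, 18, 15]
r3 m[X8→φ3] = [13, 23, 14, 16]
r3 m[X2→φ2] = [1, 1, 1, 1]
r4 m[φ0→X0] = [435, 444, 256, 159]
r4 m[φ0→X8] = [5670, 8142, 4746, 5904]
r4 m[φ1→X0] = [24, 17, 32, 27]
r4 m[φ1→X15] = [4484, 4778, 9175, 6025]
r4 m[φ2→X0] = [13, 18, 15, 20]
r4 m[φ2→X2] = [6287, 5514, 4997, 7664]
r4 m[φ3→X7] = [279, 376, 476, 163]
r4 m[φ3→X8] = [21, 23, 18, 15]
r4 m[X0→φ0] = [312, 306, 480, 540]
r4 m[X0→φ1] = [5655, 7992, 3840, 3180]
r4 m[X0→φ2] = [10440, 7548, 8192, 4293]
r4 m[X7→φ3] = [1, 1, 1, 1]
r4 m[X15→φ1] = [1, 1, 1, 1]
r4 m[X8→φ0] = [21, 23, 18, 15]
r4 m[X8→φ3] = [5670, 8142, 4746, 5904]
r4 m[X2→φ2] = [1, 1, 1, 1]
r5 m[φ0→X0] = [435, 444, 256, 159]
r5 m[φ0→X8] = [5670, 8142, 4746, 5904]
r5 m[φ1→X0] = [24, 17, 32, 27]
r5 m[φ1→X15] = [87873, 94059, 179643, 118749]
r5 m[φ2→X0] = [13, 18, 15, 20]
r5 m[φ2→X2] = [124027, 107916, 98354, 150027]
r5 m[φ3→X7] = [104634, 141288, 176022, 58380]
r5 m[φ3→X8] = [21, 23, 18, 15]
r5 m[X0→φ0] = [312, 306, 480, 540]
r5 m[X0→φ1] = [5655, 7992, 3840, 3180]
r5 m[X0→φ2] = [10440, 7548, 8192, 4293]
r5 m[X7→φ3] = [1, 1, 1, 1]
r5 m[X15→φ1] = [1, 1, 1, 1]
r5 m[X8→φ0] = [21, 23, 18, 15]
r5 m[X8→φ3] = [5670, 8142, 4746, 5904]
r5 m[X2→φ2] = [1, 1, 1, 1]
r6 m[φ0→X0] = [435, 444, 256, 159]
r6 m[φ0→X8] = [5670, 8142, 4746, 5904]
r6 m[φ1→X0] = [24, 17, 32, 27]
r6 m[φ1→X15] = [87873, 94059, 179643, 118749]
r6 m[φ2→X0] = [13, 18, 15, 20]
r6 m[φ2→X2] = [124027, 107916, 98354, 150027]
r6 m[φ3→X7] = [104634, 141288, 176022, 58380]
r6 m[φ3→X8] = [21, 23, 18, 15]
r6 m[X0→φ0] = [312, 306, 480, 540]
r6 m[X0→φ1] = [5655, 7992, 3840, 3180]
r6 m[X0→φ2] = [10440, 7548, 8192, 4293]
r6 m[X7→φ3] = [1, 1, 1, 1]
r6 m[X15→φ1] = [1, 1, 1, 1]
r6 m[X8→φ0] = [21, 23, 18, 15]
r6 m[X8→φ3] = [5670, 8142, 4746, 5904]
r6 m[X2→φ2] = [1, 1, 1, 1]
fixed point reached at round 6
b[X7] = ⊗ incoming = [104634, 141288, 176022, 58380]

b[X7] = [104634, 141288, 176022, 58380]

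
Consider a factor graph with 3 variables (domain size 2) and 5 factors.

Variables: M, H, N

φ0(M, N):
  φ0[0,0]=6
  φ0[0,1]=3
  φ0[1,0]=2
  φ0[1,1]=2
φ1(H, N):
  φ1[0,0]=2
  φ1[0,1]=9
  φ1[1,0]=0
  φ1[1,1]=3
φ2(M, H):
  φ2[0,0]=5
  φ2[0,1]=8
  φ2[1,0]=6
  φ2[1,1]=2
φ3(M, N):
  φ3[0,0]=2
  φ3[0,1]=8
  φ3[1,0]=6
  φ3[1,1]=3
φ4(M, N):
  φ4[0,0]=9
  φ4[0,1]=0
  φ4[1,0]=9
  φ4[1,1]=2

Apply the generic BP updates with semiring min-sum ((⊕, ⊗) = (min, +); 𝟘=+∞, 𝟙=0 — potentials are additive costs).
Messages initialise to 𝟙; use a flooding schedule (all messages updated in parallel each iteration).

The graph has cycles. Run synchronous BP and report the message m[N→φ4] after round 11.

message @ round 11 = [382, 382]

init: all messages = 𝟙 over 2 values
r1 m[φ0→M] = [3, 2]
r1 m[φ0→N] = [2, 2]
r1 m[φ1→H] = [2, 0]
r1 m[φ1→N] = [0, 3]
r1 m[φ2→M] = [5, 2]
r1 m[φ2→H] = [5, 2]
r1 m[φ3→M] = [2, 3]
r1 m[φ3→N] = [2, 3]
r1 m[φ4→M] = [0, 2]
r1 m[φ4→N] = [9, 0]
r1 m[M→φ0] = [0, 0]
r1 m[M→φ2] = [0, 0]
r1 m[M→φ3] = [0, 0]
r1 m[M→φ4] = [0, 0]
r1 m[H→φ1] = [0, 0]
r1 m[H→φ2] = [0, 0]
r1 m[N→φ0] = [0, 0]
r1 m[N→φ1] = [0, 0]
r1 m[N→φ3] = [0, 0]
r1 m[N→φ4] = [0, 0]
r2 m[φ0→M] = [3, 2]
r2 m[φ0→N] = [2, 2]
r2 m[φ1→H] = [2, 0]
r2 m[φ1→N] = [0, 3]
r2 m[φ2→M] = [5, 2]
r2 m[φ2→H] = [5, 2]
r2 m[φ3→M] = [2, 3]
r2 m[φ3→N] = [2, 3]
r2 m[φ4→M] = [0, 2]
r2 m[φ4→N] = [9, 0]
r2 m[M→φ0] = [7, 7]
r2 m[M→φ2] = [5, 7]
r2 m[M→φ3] = [8, 6]
r2 m[M→φ4] = [10, 7]
r2 m[H→φ1] = [5, 2]
r2 m[H→φ2] = [2, 0]
r2 m[N→φ0] = [11, 6]
r2 m[N→φ1] = [13, 5]
r2 m[N→φ3] = [11, 5]
r2 m[N→φ4] = [4, 8]
r3 m[φ0→M] = [9, 8]
r3 m[φ0→N] = [9, 9]
r3 m[φ1→H] = [14, 8]
r3 m[φ1→N] = [2, 5]
r3 m[φ2→M] = [7, 2]
r3 m[φ2→H] = [10, 9]
r3 m[φ3→M] = [13, 8]
r3 m[φ3→N] = [10, 9]
r3 m[φ4→M] = [8, 10]
r3 m[φ4→N] = [16, 9]
r3 m[M→φ0] = [7, 7]
r3 m[M→φ2] = [5, 7]
r3 m[M→φ3] = [8, 6]
r3 m[M→φ4] = [10, 7]
r3 m[H→φ1] = [5, 2]
r3 m[H→φ2] = [2, 0]
r3 m[N→φ0] = [11, 6]
r3 m[N→φ1] = [13, 5]
r3 m[N→φ3] = [11, 5]
r3 m[N→φ4] = [4, 8]
r4 m[φ0→M] = [9, 8]
r4 m[φ0→N] = [9, 9]
r4 m[φ1→H] = [14, 8]
r4 m[φ1→N] = [2, 5]
r4 m[φ2→M] = [7, 2]
r4 m[φ2→H] = [10, 9]
r4 m[φ3→M] = [13, 8]
r4 m[φ3→N] = [10, 9]
r4 m[φ4→M] = [8, 10]
r4 m[φ4→N] = [16, 9]
r4 m[M→φ0] = [28, 20]
r4 m[M→φ2] = [30, 26]
r4 m[M→φ3] = [24, 20]
r4 m[M→φ4] = [29, 18]
r4 m[H→φ1] = [10, 9]
r4 m[H→φ2] = [14, 8]
r4 m[N→φ0] = [28, 23]
r4 m[N→φ1] = [35, 27]
r4 m[N→φ3] = [27, 23]
r4 m[N→φ4] = [21, 23]
r5 m[φ0→M] = [26, 25]
r5 m[φ0→N] = [22, 22]
r5 m[φ1→H] = [36, 30]
r5 m[φ1→N] = [9, 12]
r5 m[φ2→M] = [16, 10]
r5 m[φ2→H] = [32, 28]
r5 m[φ3→M] = [29, 26]
r5 m[φ3→N] = [26, 23]
r5 m[φ4→M] = [23, 25]
r5 m[φ4→N] = [27, 20]
r5 m[M→φ0] = [28, 20]
r5 m[M→φ2] = [30, 26]
r5 m[M→φ3] = [24, 20]
r5 m[M→φ4] = [29, 18]
r5 m[H→φ1] = [10, 9]
r5 m[H→φ2] = [14, 8]
r5 m[N→φ0] = [28, 23]
r5 m[N→φ1] = [35, 27]
r5 m[N→φ3] = [27, 23]
r5 m[N→φ4] = [21, 23]
r6 m[φ0→M] = [26, 25]
r6 m[φ0→N] = [22, 22]
r6 m[φ1→H] = [36, 30]
r6 m[φ1→N] = [9, 12]
r6 m[φ2→M] = [16, 10]
r6 m[φ2→H] = [32, 28]
r6 m[φ3→M] = [29, 26]
r6 m[φ3→N] = [26, 23]
r6 m[φ4→M] = [23, 25]
r6 m[φ4→N] = [27, 20]
r6 m[M→φ0] = [68, 61]
r6 m[M→φ2] = [78, 76]
r6 m[M→φ3] = [65, 60]
r6 m[M→φ4] = [71, 61]
r6 m[H→φ1] = [32, 28]
r6 m[H→φ2] = [36, 30]
r6 m[N→φ0] = [62, 55]
r6 m[N→φ1] = [75, 65]
r6 m[N→φ3] = [58, 54]
r6 m[N→φ4] = [57, 57]
r7 m[φ0→M] = [58, 57]
r7 m[φ0→N] = [63, 63]
r7 m[φ1→H] = [74, 68]
r7 m[φ1→N] = [28, 31]
r7 m[φ2→M] = [38, 32]
r7 m[φ2→H] = [82, 78]
r7 m[φ3→M] = [60, 57]
r7 m[φ3→N] = [66, 63]
r7 m[φ4→M] = [57, 59]
r7 m[φ4→N] = [70, 63]
r7 m[M→φ0] = [68, 61]
r7 m[M→φ2] = [78, 76]
r7 m[M→φ3] = [65, 60]
r7 m[M→φ4] = [71, 61]
r7 m[H→φ1] = [32, 28]
r7 m[H→φ2] = [36, 30]
r7 m[N→φ0] = [62, 55]
r7 m[N→φ1] = [75, 65]
r7 m[N→φ3] = [58, 54]
r7 m[N→φ4] = [57, 57]
r8 m[φ0→M] = [58, 57]
r8 m[φ0→N] = [63, 63]
r8 m[φ1→H] = [74, 68]
r8 m[φ1→N] = [28, 31]
r8 m[φ2→M] = [38, 32]
r8 m[φ2→H] = [82, 78]
r8 m[φ3→M] = [60, 57]
r8 m[φ3→N] = [66, 63]
r8 m[φ4→M] = [57, 59]
r8 m[φ4→N] = [70, 63]
r8 m[M→φ0] = [155, 148]
r8 m[M→φ2] = [175, 173]
r8 m[M→φ3] = [153, 148]
r8 m[M→φ4] = [156, 146]
r8 m[H→φ1] = [82, 78]
r8 m[H→φ2] = [74, 68]
r8 m[N→φ0] = [164, 157]
r8 m[N→φ1] = [199, 189]
r8 m[N→φ3] = [161, 157]
r8 m[N→φ4] = [157, 157]
r9 m[φ0→M] = [160, 159]
r9 m[φ0→N] = [150, 150]
r9 m[φ1→H] = [198, 192]
r9 m[φ1→N] = [78, 81]
r9 m[φ2→M] = [76, 70]
r9 m[φ2→H] = [179, 175]
r9 m[φ3→M] = [163, 160]
r9 m[φ3→N] = [154, 151]
r9 m[φ4→M] = [157, 159]
r9 m[φ4→N] = [155, 148]
r9 m[M→φ0] = [155, 148]
r9 m[M→φ2] = [175, 173]
r9 m[M→φ3] = [153, 148]
r9 m[M→φ4] = [156, 146]
r9 m[H→φ1] = [82, 78]
r9 m[H→φ2] = [74, 68]
r9 m[N→φ0] = [164, 157]
r9 m[N→φ1] = [199, 189]
r9 m[N→φ3] = [161, 157]
r9 m[N→φ4] = [157, 157]
r10 m[φ0→M] = [160, 159]
r10 m[φ0→N] = [150, 150]
r10 m[φ1→H] = [198, 192]
r10 m[φ1→N] = [78, 81]
r10 m[φ2→M] = [76, 70]
r10 m[φ2→H] = [179, 175]
r10 m[φ3→M] = [163, 160]
r10 m[φ3→N] = [154, 151]
r10 m[φ4→M] = [157, 159]
r10 m[φ4→N] = [155, 148]
r10 m[M→φ0] = [396, 389]
r10 m[M→φ2] = [480, 478]
r10 m[M→φ3] = [393, 388]
r10 m[M→φ4] = [399, 389]
r10 m[H→φ1] = [179, 175]
r10 m[H→φ2] = [198, 192]
r10 m[N→φ0] = [387, 380]
r10 m[N→φ1] = [459, 449]
r10 m[N→φ3] = [383, 379]
r10 m[N→φ4] = [382, 382]
r11 m[φ0→M] = [383, 382]
r11 m[φ0→N] = [391, 391]
r11 m[φ1→H] = [458, 452]
r11 m[φ1→N] = [175, 178]
r11 m[φ2→M] = [200, 194]
r11 m[φ2→H] = [484, 480]
r11 m[φ3→M] = [385, 382]
r11 m[φ3→N] = [394, 391]
r11 m[φ4→M] = [382, 384]
r11 m[φ4→N] = [398, 391]
r11 m[M→φ0] = [396, 389]
r11 m[M→φ2] = [480, 478]
r11 m[M→φ3] = [393, 388]
r11 m[M→φ4] = [399, 389]
r11 m[H→φ1] = [179, 175]
r11 m[H→φ2] = [198, 192]
r11 m[N→φ0] = [387, 380]
r11 m[N→φ1] = [459, 449]
r11 m[N→φ3] = [383, 379]
r11 m[N→φ4] = [382, 382]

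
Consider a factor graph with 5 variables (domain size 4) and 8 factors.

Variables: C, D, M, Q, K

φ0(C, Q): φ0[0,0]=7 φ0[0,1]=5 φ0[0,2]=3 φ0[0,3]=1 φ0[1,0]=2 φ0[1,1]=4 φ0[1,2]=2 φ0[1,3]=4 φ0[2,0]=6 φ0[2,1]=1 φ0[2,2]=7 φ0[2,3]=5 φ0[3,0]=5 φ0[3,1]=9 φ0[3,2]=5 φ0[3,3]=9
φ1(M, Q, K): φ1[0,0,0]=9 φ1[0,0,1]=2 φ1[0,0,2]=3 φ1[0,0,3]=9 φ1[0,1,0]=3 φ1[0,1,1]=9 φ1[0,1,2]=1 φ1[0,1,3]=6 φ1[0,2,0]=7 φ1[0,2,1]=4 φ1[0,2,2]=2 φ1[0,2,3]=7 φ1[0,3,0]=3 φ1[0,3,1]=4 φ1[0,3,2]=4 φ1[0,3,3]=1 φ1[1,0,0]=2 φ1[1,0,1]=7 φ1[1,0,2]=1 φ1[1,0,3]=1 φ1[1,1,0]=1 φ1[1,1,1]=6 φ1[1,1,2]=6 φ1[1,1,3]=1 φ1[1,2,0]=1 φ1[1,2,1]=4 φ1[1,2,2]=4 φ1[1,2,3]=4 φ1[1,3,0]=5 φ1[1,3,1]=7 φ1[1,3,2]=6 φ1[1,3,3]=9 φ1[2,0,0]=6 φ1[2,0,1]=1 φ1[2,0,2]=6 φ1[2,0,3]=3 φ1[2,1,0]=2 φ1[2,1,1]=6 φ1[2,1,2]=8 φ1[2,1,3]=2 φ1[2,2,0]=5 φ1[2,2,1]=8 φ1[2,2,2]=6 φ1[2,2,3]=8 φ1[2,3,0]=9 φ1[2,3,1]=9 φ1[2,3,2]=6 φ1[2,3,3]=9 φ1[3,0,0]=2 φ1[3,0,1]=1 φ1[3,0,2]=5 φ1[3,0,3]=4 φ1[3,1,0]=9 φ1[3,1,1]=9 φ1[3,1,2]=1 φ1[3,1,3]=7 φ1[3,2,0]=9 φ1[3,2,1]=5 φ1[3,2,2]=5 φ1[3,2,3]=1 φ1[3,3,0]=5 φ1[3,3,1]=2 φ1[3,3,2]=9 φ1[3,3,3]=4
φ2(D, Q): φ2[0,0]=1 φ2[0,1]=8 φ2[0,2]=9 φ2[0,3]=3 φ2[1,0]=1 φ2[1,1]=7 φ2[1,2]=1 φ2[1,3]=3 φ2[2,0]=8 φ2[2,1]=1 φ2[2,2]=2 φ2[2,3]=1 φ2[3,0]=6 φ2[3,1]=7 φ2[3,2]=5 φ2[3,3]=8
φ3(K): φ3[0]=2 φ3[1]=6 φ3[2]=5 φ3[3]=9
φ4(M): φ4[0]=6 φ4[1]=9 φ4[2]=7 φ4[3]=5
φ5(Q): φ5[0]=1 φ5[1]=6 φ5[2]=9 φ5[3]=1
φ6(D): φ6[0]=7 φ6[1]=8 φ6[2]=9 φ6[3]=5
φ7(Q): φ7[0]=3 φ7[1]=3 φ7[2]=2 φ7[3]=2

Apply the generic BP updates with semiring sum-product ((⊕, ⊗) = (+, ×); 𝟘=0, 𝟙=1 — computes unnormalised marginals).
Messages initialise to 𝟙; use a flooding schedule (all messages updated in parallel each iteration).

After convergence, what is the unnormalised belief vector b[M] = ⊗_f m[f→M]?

init: all messages = 𝟙 over 4 values
r1 m[φ0→C] = [16, 12, 19, 28]
r1 m[φ0→Q] = [20, 19, 17, 19]
r1 m[φ1→M] = [74, 65, 94, 78]
r1 m[φ1→Q] = [62, 77, 80, 92]
r1 m[φ1→K] = [78, 84, 73, 76]
r1 m[φ2→D] = [21, 12, 12, 26]
r1 m[φ2→Q] = [16, 23, 17, 15]
r1 m[φ3→K] = [2, 6, 5, 9]
r1 m[φ4→M] = [6, 9, 7, 5]
r1 m[φ5→Q] = [1, 6, 9, 1]
r1 m[φ6→D] = [7, 8, 9, 5]
r1 m[φ7→Q] = [3, 3, 2, 2]
r1 m[C→φ0] = [1, 1, 1, 1]
r1 m[D→φ2] = [1, 1, 1, 1]
r1 m[D→φ6] = [1, 1, 1, 1]
r1 m[M→φ1] = [1, 1, 1, 1]
r1 m[M→φ4] = [1, 1, 1, 1]
r1 m[Q→φ0] = [1, 1, 1, 1]
r1 m[Q→φ1] = [1, 1, 1, 1]
r1 m[Q→φ2] = [1, 1, 1, 1]
r1 m[Q→φ5] = [1, 1, 1, 1]
r1 m[Q→φ7] = [1, 1, 1, 1]
r1 m[K→φ1] = [1, 1, 1, 1]
r1 m[K→φ3] = [1, 1, 1, 1]
r2 m[φ0→C] = [16, 12, 19, 28]
r2 m[φ0→Q] = [20, 19, 17, 19]
r2 m[φ1→M] = [74, 65, 94, 78]
r2 m[φ1→Q] = [62, 77, 80, 92]
r2 m[φ1→K] = [78, 84, 73, 76]
r2 m[φ2→D] = [21, 12, 12, 26]
r2 m[φ2→Q] = [16, 23, 17, 15]
r2 m[φ3→K] = [2, 6, 5, 9]
r2 m[φ4→M] = [6, 9, 7, 5]
r2 m[φ5→Q] = [1, 6, 9, 1]
r2 m[φ6→D] = [7, 8, 9, 5]
r2 m[φ7→Q] = [3, 3, 2, 2]
r2 m[C→φ0] = [1, 1, 1, 1]
r2 m[D→φ2] = [7, 8, 9, 5]
r2 m[D→φ6] = [21, 12, 12, 26]
r2 m[M→φ1] = [6, 9, 7, 5]
r2 m[M→φ4] = [74, 65, 94, 78]
r2 m[Q→φ0] = [2976, 31878, 24480, 2760]
r2 m[Q→φ1] = [960, 7866, 5202, 570]
r2 m[Q→φ2] = [3720, 26334, 24480, 3496]
r2 m[Q→φ5] = [59520, 100947, 46240, 52440]
r2 m[Q→φ7] = [19840, 201894, 208080, 26220]
r2 m[K→φ1] = [2, 6, 5, 9]
r2 m[K→φ3] = [78, 84, 73, 76]
r3 m[φ0→C] = [256422, 193464, 234894, 449022]
r3 m[φ0→Q] = [20, 19, 17, 19]
r3 m[φ1→M] = [1668066, 1182756, 1779498, 1654674]
r3 m[φ1→Q] = [2176, 2793, 2934, 3617]
r3 m[φ1→K] = [1563048, 2442072, 1734306, 1659222]
r3 m[φ2→D] = [445200, 223026, 108550, 357026]
r3 m[φ2→Q] = [117, 156, 114, 94]
r3 m[φ3→K] = [2, 6, 5, 9]
r3 m[φ4→M] = [6, 9, 7, 5]
r3 m[φ5→Q] = [1, 6, 9, 1]
r3 m[φ6→D] = [7, 8, 9, 5]
r3 m[φ7→Q] = [3, 3, 2, 2]
r3 m[C→φ0] = [1, 1, 1, 1]
r3 m[D→φ2] = [7, 8, 9, 5]
r3 m[D→φ6] = [21, 12, 12, 26]
r3 m[M→φ1] = [6, 9, 7, 5]
r3 m[M→φ4] = [74, 65, 94, 78]
r3 m[Q→φ0] = [2976, 31878, 24480, 2760]
r3 m[Q→φ1] = [960, 7866, 5202, 570]
r3 m[Q→φ2] = [3720, 26334, 24480, 3496]
r3 m[Q→φ5] = [59520, 100947, 46240, 52440]
r3 m[Q→φ7] = [19840, 201894, 208080, 26220]
r3 m[K→φ1] = [2, 6, 5, 9]
r3 m[K→φ3] = [78, 84, 73, 76]
r4 m[φ0→C] = [256422, 193464, 234894, 449022]
r4 m[φ0→Q] = [20, 19, 17, 19]
r4 m[φ1→M] = [1668066, 1182756, 1779498, 1654674]
r4 m[φ1→Q] = [2176, 2793, 2934, 3617]
r4 m[φ1→K] = [1563048, 2442072, 1734306, 1659222]
r4 m[φ2→D] = [445200, 223026, 108550, 357026]
r4 m[φ2→Q] = [117, 156, 114, 94]
r4 m[φ3→K] = [2, 6, 5, 9]
r4 m[φ4→M] = [6, 9, 7, 5]
r4 m[φ5→Q] = [1, 6, 9, 1]
r4 m[φ6→D] = [7, 8, 9, 5]
r4 m[φ7→Q] = [3, 3, 2, 2]
r4 m[C→φ0] = [1, 1, 1, 1]
r4 m[D→φ2] = [7, 8, 9, 5]
r4 m[D→φ6] = [445200, 223026, 108550, 357026]
r4 m[M→φ1] = [6, 9, 7, 5]
r4 m[M→φ4] = [1668066, 1182756, 1779498, 1654674]
r4 m[Q→φ0] = [763776, 7842744, 6020568, 679996]
r4 m[Q→φ1] = [7020, 53352, 34884, 3572]
r4 m[Q→φ2] = [130560, 955206, 897804, 137446]
r4 m[Q→φ5] = [15275520, 24835356, 11372184, 12919924]
r4 m[Q→φ7] = [5091840, 49670712, 51174828, 6459962]
r4 m[K→φ1] = [2, 6, 5, 9]
r4 m[K→φ3] = [1563048, 2442072, 1734306, 1659222]
r5 m[φ0→C] = [63301852, 47659648, 57969356, 110626380]
r5 m[φ0→Q] = [20, 19, 17, 19]
r5 m[φ1→M] = [11316280, 7972028, 11990112, 11196104]
r5 m[φ1→Q] = [2176, 2793, 2934, 3617]
r5 m[φ1→K] = [10567928, 16504544, 11716512, 11201284]
r5 m[φ2→D] = [16264782, 8127144, 3932740, 13058390]
r5 m[φ2→Q] = [117, 156, 114, 94]
r5 m[φ3→K] = [2, 6, 5, 9]
r5 m[φ4→M] = [6, 9, 7, 5]
r5 m[φ5→Q] = [1, 6, 9, 1]
r5 m[φ6→D] = [7, 8, 9, 5]
r5 m[φ7→Q] = [3, 3, 2, 2]
r5 m[C→φ0] = [1, 1, 1, 1]
r5 m[D→φ2] = [7, 8, 9, 5]
r5 m[D→φ6] = [445200, 223026, 108550, 357026]
r5 m[M→φ1] = [6, 9, 7, 5]
r5 m[M→φ4] = [1668066, 1182756, 1779498, 1654674]
r5 m[Q→φ0] = [763776, 7842744, 6020568, 679996]
r5 m[Q→φ1] = [7020, 53352, 34884, 3572]
r5 m[Q→φ2] = [130560, 955206, 897804, 137446]
r5 m[Q→φ5] = [15275520, 24835356, 11372184, 12919924]
r5 m[Q→φ7] = [5091840, 49670712, 51174828, 6459962]
r5 m[K→φ1] = [2, 6, 5, 9]
r5 m[K→φ3] = [1563048, 2442072, 1734306, 1659222]
r6 m[φ0→C] = [63301852, 47659648, 57969356, 110626380]
r6 m[φ0→Q] = [20, 19, 17, 19]
r6 m[φ1→M] = [11316280, 7972028, 11990112, 11196104]
r6 m[φ1→Q] = [2176, 2793, 2934, 3617]
r6 m[φ1→K] = [10567928, 16504544, 11716512, 11201284]
r6 m[φ2→D] = [16264782, 8127144, 3932740, 13058390]
r6 m[φ2→Q] = [117, 156, 114, 94]
r6 m[φ3→K] = [2, 6, 5, 9]
r6 m[φ4→M] = [6, 9, 7, 5]
r6 m[φ5→Q] = [1, 6, 9, 1]
r6 m[φ6→D] = [7, 8, 9, 5]
r6 m[φ7→Q] = [3, 3, 2, 2]
r6 m[C→φ0] = [1, 1, 1, 1]
r6 m[D→φ2] = [7, 8, 9, 5]
r6 m[D→φ6] = [16264782, 8127144, 3932740, 13058390]
r6 m[M→φ1] = [6, 9, 7, 5]
r6 m[M→φ4] = [11316280, 7972028, 11990112, 11196104]
r6 m[Q→φ0] = [763776, 7842744, 6020568, 679996]
r6 m[Q→φ1] = [7020, 53352, 34884, 3572]
r6 m[Q→φ2] = [130560, 955206, 897804, 137446]
r6 m[Q→φ5] = [15275520, 24835356, 11372184, 12919924]
r6 m[Q→φ7] = [5091840, 49670712, 51174828, 6459962]
r6 m[K→φ1] = [2, 6, 5, 9]
r6 m[K→φ3] = [10567928, 16504544, 11716512, 11201284]
r7 m[φ0→C] = [63301852, 47659648, 57969356, 110626380]
r7 m[φ0→Q] = [20, 19, 17, 19]
r7 m[φ1→M] = [11316280, 7972028, 11990112, 11196104]
r7 m[φ1→Q] = [2176, 2793, 2934, 3617]
r7 m[φ1→K] = [10567928, 16504544, 11716512, 11201284]
r7 m[φ2→D] = [16264782, 8127144, 3932740, 13058390]
r7 m[φ2→Q] = [117, 156, 114, 94]
r7 m[φ3→K] = [2, 6, 5, 9]
r7 m[φ4→M] = [6, 9, 7, 5]
r7 m[φ5→Q] = [1, 6, 9, 1]
r7 m[φ6→D] = [7, 8, 9, 5]
r7 m[φ7→Q] = [3, 3, 2, 2]
r7 m[C→φ0] = [1, 1, 1, 1]
r7 m[D→φ2] = [7, 8, 9, 5]
r7 m[D→φ6] = [16264782, 8127144, 3932740, 13058390]
r7 m[M→φ1] = [6, 9, 7, 5]
r7 m[M→φ4] = [11316280, 7972028, 11990112, 11196104]
r7 m[Q→φ0] = [763776, 7842744, 6020568, 679996]
r7 m[Q→φ1] = [7020, 53352, 34884, 3572]
r7 m[Q→φ2] = [130560, 955206, 897804, 137446]
r7 m[Q→φ5] = [15275520, 24835356, 11372184, 12919924]
r7 m[Q→φ7] = [5091840, 49670712, 51174828, 6459962]
r7 m[K→φ1] = [2, 6, 5, 9]
r7 m[K→φ3] = [10567928, 16504544, 11716512, 11201284]
fixed point reached at round 7
b[M] = ⊗ incoming = [67897680, 71748252, 83930784, 55980520]

b[M] = [67897680, 71748252, 83930784, 55980520]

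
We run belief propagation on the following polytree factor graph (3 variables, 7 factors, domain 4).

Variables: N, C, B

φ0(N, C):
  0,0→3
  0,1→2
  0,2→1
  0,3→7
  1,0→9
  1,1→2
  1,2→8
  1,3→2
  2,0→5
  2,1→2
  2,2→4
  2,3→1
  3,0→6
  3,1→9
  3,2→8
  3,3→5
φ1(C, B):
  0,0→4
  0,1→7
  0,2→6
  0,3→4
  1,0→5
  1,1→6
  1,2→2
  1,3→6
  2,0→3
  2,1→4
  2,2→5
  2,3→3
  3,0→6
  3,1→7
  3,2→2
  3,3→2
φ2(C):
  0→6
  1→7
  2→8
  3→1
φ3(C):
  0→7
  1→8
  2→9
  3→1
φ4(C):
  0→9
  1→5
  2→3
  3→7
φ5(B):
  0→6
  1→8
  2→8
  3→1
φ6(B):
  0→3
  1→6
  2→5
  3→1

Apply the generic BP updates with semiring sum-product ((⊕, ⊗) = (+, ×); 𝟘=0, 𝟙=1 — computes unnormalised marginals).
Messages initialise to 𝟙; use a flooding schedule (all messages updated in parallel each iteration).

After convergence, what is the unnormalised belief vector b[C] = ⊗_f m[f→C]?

init: all messages = 𝟙 over 4 values
r1 m[φ0→N] = [13, 21, 12, 28]
r1 m[φ0→C] = [23, 15, 21, 15]
r1 m[φ1→C] = [21, 19, 15, 17]
r1 m[φ1→B] = [18, 24, 15, 15]
r1 m[φ2→C] = [6, 7, 8, 1]
r1 m[φ3→C] = [7, 8, 9, 1]
r1 m[φ4→C] = [9, 5, 3, 7]
r1 m[φ5→B] = [6, 8, 8, 1]
r1 m[φ6→B] = [3, 6, 5, 1]
r1 m[N→φ0] = [1, 1, 1, 1]
r1 m[C→φ0] = [1, 1, 1, 1]
r1 m[C→φ1] = [1, 1, 1, 1]
r1 m[C→φ2] = [1, 1, 1, 1]
r1 m[C→φ3] = [1, 1, 1, 1]
r1 m[C→φ4] = [1, 1, 1, 1]
r1 m[B→φ1] = [1, 1, 1, 1]
r1 m[B→φ5] = [1, 1, 1, 1]
r1 m[B→φ6] = [1, 1, 1, 1]
r2 m[φ0→N] = [13, 21, 12, 28]
r2 m[φ0→C] = [23, 15, 21, 15]
r2 m[φ1→C] = [21, 19, 15, 17]
r2 m[φ1→B] = [18, 24, 15, 15]
r2 m[φ2→C] = [6, 7, 8, 1]
r2 m[φ3→C] = [7, 8, 9, 1]
r2 m[φ4→C] = [9, 5, 3, 7]
r2 m[φ5→B] = [6, 8, 8, 1]
r2 m[φ6→B] = [3, 6, 5, 1]
r2 m[N→φ0] = [1, 1, 1, 1]
r2 m[C→φ0] = [7938, 5320, 3240, 119]
r2 m[C→φ1] = [8694, 4200, 4536, 105]
r2 m[C→φ2] = [30429, 11400, 8505, 1785]
r2 m[C→φ3] = [26082, 9975, 7560, 1785]
r2 m[C→φ4] = [20286, 15960, 22680, 255]
r2 m[B→φ1] = [18, 48, 40, 1]
r2 m[B→φ5] = [54, 144, 75, 15]
r2 m[B→φ6] = [108, 192, 120, 15]
r3 m[φ0→N] = [38527, 108240, 63409, 122023]
r3 m[φ0→C] = [23, 15, 21, 15]
r3 m[φ1→C] = [652, 464, 449, 526]
r3 m[φ1→B] = [70014, 104937, 83454, 73794]
r3 m[φ2→C] = [6, 7, 8, 1]
r3 m[φ3→C] = [7, 8, 9, 1]
r3 m[φ4→C] = [9, 5, 3, 7]
r3 m[φ5→B] = [6, 8, 8, 1]
r3 m[φ6→B] = [3, 6, 5, 1]
r3 m[N→φ0] = [1, 1, 1, 1]
r3 m[C→φ0] = [7938, 5320, 3240, 119]
r3 m[C→φ1] = [8694, 4200, 4536, 105]
r3 m[C→φ2] = [30429, 11400, 8505, 1785]
r3 m[C→φ3] = [26082, 9975, 7560, 1785]
r3 m[C→φ4] = [20286, 15960, 22680, 255]
r3 m[B→φ1] = [18, 48, 40, 1]
r3 m[B→φ5] = [54, 144, 75, 15]
r3 m[B→φ6] = [108, 192, 120, 15]
r4 m[φ0→N] = [38527, 108240, 63409, 122023]
r4 m[φ0→C] = [23, 15, 21, 15]
r4 m[φ1→C] = [652, 464, 449, 526]
r4 m[φ1→B] = [70014, 104937, 83454, 73794]
r4 m[φ2→C] = [6, 7, 8, 1]
r4 m[φ3→C] = [7, 8, 9, 1]
r4 m[φ4→C] = [9, 5, 3, 7]
r4 m[φ5→B] = [6, 8, 8, 1]
r4 m[φ6→B] = [3, 6, 5, 1]
r4 m[N→φ0] = [1, 1, 1, 1]
r4 m[C→φ0] = [246456, 129920, 96984, 3682]
r4 m[C→φ1] = [8694, 4200, 4536, 105]
r4 m[C→φ2] = [944748, 278400, 254583, 55230]
r4 m[C→φ3] = [809784, 243600, 226296, 55230]
r4 m[C→φ4] = [629832, 389760, 678888, 7890]
r4 m[B→φ1] = [18, 48, 40, 1]
r4 m[B→φ5] = [210042, 629622, 417270, 73794]
r4 m[B→φ6] = [420084, 839496, 667632, 73794]
r5 m[φ0→N] = [1121966, 3261180, 1883738, 3442298]
r5 m[φ0→C] = [23, 15, 21, 15]
r5 m[φ1→C] = [652, 464, 449, 526]
r5 m[φ1→B] = [70014, 104937, 83454, 73794]
r5 m[φ2→C] = [6, 7, 8, 1]
r5 m[φ3→C] = [7, 8, 9, 1]
r5 m[φ4→C] = [9, 5, 3, 7]
r5 m[φ5→B] = [6, 8, 8, 1]
r5 m[φ6→B] = [3, 6, 5, 1]
r5 m[N→φ0] = [1, 1, 1, 1]
r5 m[C→φ0] = [246456, 129920, 96984, 3682]
r5 m[C→φ1] = [8694, 4200, 4536, 105]
r5 m[C→φ2] = [944748, 278400, 254583, 55230]
r5 m[C→φ3] = [809784, 243600, 226296, 55230]
r5 m[C→φ4] = [629832, 389760, 678888, 7890]
r5 m[B→φ1] = [18, 48, 40, 1]
r5 m[B→φ5] = [210042, 629622, 417270, 73794]
r5 m[B→φ6] = [420084, 839496, 667632, 73794]
r6 m[φ0→N] = [1121966, 3261180, 1883738, 3442298]
r6 m[φ0→C] = [23, 15, 21, 15]
r6 m[φ1→C] = [652, 464, 449, 526]
r6 m[φ1→B] = [70014, 104937, 83454, 73794]
r6 m[φ2→C] = [6, 7, 8, 1]
r6 m[φ3→C] = [7, 8, 9, 1]
r6 m[φ4→C] = [9, 5, 3, 7]
r6 m[φ5→B] = [6, 8, 8, 1]
r6 m[φ6→B] = [3, 6, 5, 1]
r6 m[N→φ0] = [1, 1, 1, 1]
r6 m[C→φ0] = [246456, 129920, 96984, 3682]
r6 m[C→φ1] = [8694, 4200, 4536, 105]
r6 m[C→φ2] = [944748, 278400, 254583, 55230]
r6 m[C→φ3] = [809784, 243600, 226296, 55230]
r6 m[C→φ4] = [629832, 389760, 678888, 7890]
r6 m[B→φ1] = [18, 48, 40, 1]
r6 m[B→φ5] = [210042, 629622, 417270, 73794]
r6 m[B→φ6] = [420084, 839496, 667632, 73794]
fixed point reached at round 6
b[C] = ⊗ incoming = [5668488, 1948800, 2036664, 55230]

b[C] = [5668488, 1948800, 2036664, 55230]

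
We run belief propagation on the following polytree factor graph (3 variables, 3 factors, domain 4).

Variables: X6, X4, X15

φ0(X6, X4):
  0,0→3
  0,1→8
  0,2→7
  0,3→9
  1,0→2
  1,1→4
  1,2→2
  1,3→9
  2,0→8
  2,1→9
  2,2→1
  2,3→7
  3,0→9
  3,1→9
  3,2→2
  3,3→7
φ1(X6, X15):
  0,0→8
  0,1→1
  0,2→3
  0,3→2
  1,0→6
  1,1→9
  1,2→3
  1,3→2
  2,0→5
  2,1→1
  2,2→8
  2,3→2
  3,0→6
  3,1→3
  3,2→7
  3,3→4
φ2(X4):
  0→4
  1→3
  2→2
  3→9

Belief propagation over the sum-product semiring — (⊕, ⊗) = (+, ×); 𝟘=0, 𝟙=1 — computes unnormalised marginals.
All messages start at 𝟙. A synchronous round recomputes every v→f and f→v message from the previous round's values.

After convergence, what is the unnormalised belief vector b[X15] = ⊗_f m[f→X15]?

b[X15] = [3078, 1590, 2610, 1240]

init: all messages = 𝟙 over 4 values
r1 m[φ0→X6] = [27, 17, 25, 27]
r1 m[φ0→X4] = [22, 30, 12, 32]
r1 m[φ1→X6] = [14, 20, 16, 20]
r1 m[φ1→X15] = [25, 14, 21, 10]
r1 m[φ2→X4] = [4, 3, 2, 9]
r1 m[X6→φ0] = [1, 1, 1, 1]
r1 m[X6→φ1] = [1, 1, 1, 1]
r1 m[X4→φ0] = [1, 1, 1, 1]
r1 m[X4→φ2] = [1, 1, 1, 1]
r1 m[X15→φ1] = [1, 1, 1, 1]
r2 m[φ0→X6] = [27, 17, 25, 27]
r2 m[φ0→X4] = [22, 30, 12, 32]
r2 m[φ1→X6] = [14, 20, 16, 20]
r2 m[φ1→X15] = [25, 14, 21, 10]
r2 m[φ2→X4] = [4, 3, 2, 9]
r2 m[X6→φ0] = [14, 20, 16, 20]
r2 m[X6→φ1] = [27, 17, 25, 27]
r2 m[X4→φ0] = [4, 3, 2, 9]
r2 m[X4→φ2] = [22, 30, 12, 32]
r2 m[X15→φ1] = [1, 1, 1, 1]
r3 m[φ0→X6] = [131, 105, 124, 130]
r3 m[φ0→X4] = [390, 516, 194, 558]
r3 m[φ1→X6] = [14, 20, 16, 20]
r3 m[φ1→X15] = [605, 286, 521, 246]
r3 m[φ2→X4] = [4, 3, 2, 9]
r3 m[X6→φ0] = [14, 20, 16, 20]
r3 m[X6→φ1] = [27, 17, 25, 27]
r3 m[X4→φ0] = [4, 3, 2, 9]
r3 m[X4→φ2] = [22, 30, 12, 32]
r3 m[X15→φ1] = [1, 1, 1, 1]
r4 m[φ0→X6] = [131, 105, 124, 130]
r4 m[φ0→X4] = [390, 516, 194, 558]
r4 m[φ1→X6] = [14, 20, 16, 20]
r4 m[φ1→X15] = [605, 286, 521, 246]
r4 m[φ2→X4] = [4, 3, 2, 9]
r4 m[X6→φ0] = [14, 20, 16, 20]
r4 m[X6→φ1] = [131, 105, 124, 130]
r4 m[X4→φ0] = [4, 3, 2, 9]
r4 m[X4→φ2] = [390, 516, 194, 558]
r4 m[X15→φ1] = [1, 1, 1, 1]
r5 m[φ0→X6] = [131, 105, 124, 130]
r5 m[φ0→X4] = [390, 516, 194, 558]
r5 m[φ1→X6] = [14, 20, 16, 20]
r5 m[φ1→X15] = [3078, 1590, 2610, 1240]
r5 m[φ2→X4] = [4, 3, 2, 9]
r5 m[X6→φ0] = [14, 20, 16, 20]
r5 m[X6→φ1] = [131, 105, 124, 130]
r5 m[X4→φ0] = [4, 3, 2, 9]
r5 m[X4→φ2] = [390, 516, 194, 558]
r5 m[X15→φ1] = [1, 1, 1, 1]
r6 m[φ0→X6] = [131, 105, 124, 130]
r6 m[φ0→X4] = [390, 516, 194, 558]
r6 m[φ1→X6] = [14, 20, 16, 20]
r6 m[φ1→X15] = [3078, 1590, 2610, 1240]
r6 m[φ2→X4] = [4, 3, 2, 9]
r6 m[X6→φ0] = [14, 20, 16, 20]
r6 m[X6→φ1] = [131, 105, 124, 130]
r6 m[X4→φ0] = [4, 3, 2, 9]
r6 m[X4→φ2] = [390, 516, 194, 558]
r6 m[X15→φ1] = [1, 1, 1, 1]
fixed point reached at round 6
b[X15] = ⊗ incoming = [3078, 1590, 2610, 1240]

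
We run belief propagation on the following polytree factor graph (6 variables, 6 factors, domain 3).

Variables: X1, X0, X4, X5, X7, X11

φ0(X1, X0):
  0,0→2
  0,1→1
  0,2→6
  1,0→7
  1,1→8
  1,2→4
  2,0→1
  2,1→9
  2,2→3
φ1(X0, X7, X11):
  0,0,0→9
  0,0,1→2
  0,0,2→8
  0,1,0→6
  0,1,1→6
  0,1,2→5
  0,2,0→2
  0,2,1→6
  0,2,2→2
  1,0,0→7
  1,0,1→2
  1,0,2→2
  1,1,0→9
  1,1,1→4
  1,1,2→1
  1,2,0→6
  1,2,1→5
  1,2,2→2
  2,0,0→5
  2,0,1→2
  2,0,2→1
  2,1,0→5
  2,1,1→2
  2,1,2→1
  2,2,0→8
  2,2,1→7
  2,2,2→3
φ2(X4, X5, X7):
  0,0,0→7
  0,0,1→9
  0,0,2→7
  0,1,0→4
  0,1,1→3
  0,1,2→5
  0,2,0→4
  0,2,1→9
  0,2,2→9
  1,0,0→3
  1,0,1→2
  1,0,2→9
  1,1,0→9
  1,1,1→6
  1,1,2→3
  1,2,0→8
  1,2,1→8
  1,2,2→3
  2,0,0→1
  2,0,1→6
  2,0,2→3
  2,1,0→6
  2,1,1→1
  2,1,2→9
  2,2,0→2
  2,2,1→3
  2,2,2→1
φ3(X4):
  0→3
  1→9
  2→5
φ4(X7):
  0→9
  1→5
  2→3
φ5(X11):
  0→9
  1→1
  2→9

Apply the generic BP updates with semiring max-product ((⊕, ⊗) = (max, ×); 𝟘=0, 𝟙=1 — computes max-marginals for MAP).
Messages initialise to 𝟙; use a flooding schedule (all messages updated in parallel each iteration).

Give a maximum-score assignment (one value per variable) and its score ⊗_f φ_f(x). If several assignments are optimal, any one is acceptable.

init: all messages = 𝟙 over 3 values
r1 m[φ0→X1] = [6, 8, 9]
r1 m[φ0→X0] = [7, 9, 6]
r1 m[φ1→X0] = [9, 9, 8]
r1 m[φ1→X7] = [9, 9, 8]
r1 m[φ1→X11] = [9, 7, 8]
r1 m[φ2→X4] = [9, 9, 9]
r1 m[φ2→X5] = [9, 9, 9]
r1 m[φ2→X7] = [9, 9, 9]
r1 m[φ3→X4] = [3, 9, 5]
r1 m[φ4→X7] = [9, 5, 3]
r1 m[φ5→X11] = [9, 1, 9]
r1 m[X1→φ0] = [1, 1, 1]
r1 m[X0→φ0] = [1, 1, 1]
r1 m[X0→φ1] = [1, 1, 1]
r1 m[X4→φ2] = [1, 1, 1]
r1 m[X4→φ3] = [1, 1, 1]
r1 m[X5→φ2] = [1, 1, 1]
r1 m[X7→φ1] = [1, 1, 1]
r1 m[X7→φ2] = [1, 1, 1]
r1 m[X7→φ4] = [1, 1, 1]
r1 m[X11→φ1] = [1, 1, 1]
r1 m[X11→φ5] = [1, 1, 1]
r2 m[φ0→X1] = [6, 8, 9]
r2 m[φ0→X0] = [7, 9, 6]
r2 m[φ1→X0] = [9, 9, 8]
r2 m[φ1→X7] = [9, 9, 8]
r2 m[φ1→X11] = [9, 7, 8]
r2 m[φ2→X4] = [9, 9, 9]
r2 m[φ2→X5] = [9, 9, 9]
r2 m[φ2→X7] = [9, 9, 9]
r2 m[φ3→X4] = [3, 9, 5]
r2 m[φ4→X7] = [9, 5, 3]
r2 m[φ5→X11] = [9, 1, 9]
r2 m[X1→φ0] = [1, 1, 1]
r2 m[X0→φ0] = [9, 9, 8]
r2 m[X0→φ1] = [7, 9, 6]
r2 m[X4→φ2] = [3, 9, 5]
r2 m[X4→φ3] = [9, 9, 9]
r2 m[X5→φ2] = [1, 1, 1]
r2 m[X7→φ1] = [81, 45, 27]
r2 m[X7→φ2] = [81, 45, 24]
r2 m[X7→φ4] = [81, 81, 72]
r2 m[X11→φ1] = [9, 1, 9]
r2 m[X11→φ5] = [9, 7, 8]
r3 m[φ0→X1] = [48, 72, 81]
r3 m[φ0→X0] = [7, 9, 6]
r3 m[φ1→X0] = [6561, 5103, 3645]
r3 m[φ1→X7] = [567, 729, 486]
r3 m[φ1→X11] = [5103, 1890, 4536]
r3 m[φ2→X4] = [567, 729, 486]
r3 m[φ2→X5] = [2187, 6561, 5832]
r3 m[φ2→X7] = [81, 72, 81]
r3 m[φ3→X4] = [3, 9, 5]
r3 m[φ4→X7] = [9, 5, 3]
r3 m[φ5→X11] = [9, 1, 9]
r3 m[X1→φ0] = [1, 1, 1]
r3 m[X0→φ0] = [9, 9, 8]
r3 m[X0→φ1] = [7, 9, 6]
r3 m[X4→φ2] = [3, 9, 5]
r3 m[X4→φ3] = [9, 9, 9]
r3 m[X5→φ2] = [1, 1, 1]
r3 m[X7→φ1] = [81, 45, 27]
r3 m[X7→φ2] = [81, 45, 24]
r3 m[X7→φ4] = [81, 81, 72]
r3 m[X11→φ1] = [9, 1, 9]
r3 m[X11→φ5] = [9, 7, 8]
r4 m[φ0→X1] = [48, 72, 81]
r4 m[φ0→X0] = [7, 9, 6]
r4 m[φ1→X0] = [6561, 5103, 3645]
r4 m[φ1→X7] = [567, 729, 486]
r4 m[φ1→X11] = [5103, 1890, 4536]
r4 m[φ2→X4] = [567, 729, 486]
r4 m[φ2→X5] = [2187, 6561, 5832]
r4 m[φ2→X7] = [81, 72, 81]
r4 m[φ3→X4] = [3, 9, 5]
r4 m[φ4→X7] = [9, 5, 3]
r4 m[φ5→X11] = [9, 1, 9]
r4 m[X1→φ0] = [1, 1, 1]
r4 m[X0→φ0] = [6561, 5103, 3645]
r4 m[X0→φ1] = [7, 9, 6]
r4 m[X4→φ2] = [3, 9, 5]
r4 m[X4→φ3] = [567, 729, 486]
r4 m[X5→φ2] = [1, 1, 1]
r4 m[X7→φ1] = [729, 360, 243]
r4 m[X7→φ2] = [5103, 3645, 1458]
r4 m[X7→φ4] = [45927, 52488, 39366]
r4 m[X11→φ1] = [9, 1, 9]
r4 m[X11→φ5] = [5103, 1890, 4536]
r5 m[φ0→X1] = [21870, 45927, 45927]
r5 m[φ0→X0] = [7, 9, 6]
r5 m[φ1→X0] = [59049, 45927, 32805]
r5 m[φ1→X7] = [567, 729, 486]
r5 m[φ1→X11] = [45927, 15120, 40824]
r5 m[φ2→X4] = [35721, 45927, 30618]
r5 m[φ2→X5] = [137781, 413343, 367416]
r5 m[φ2→X7] = [81, 72, 81]
r5 m[φ3→X4] = [3, 9, 5]
r5 m[φ4→X7] = [9, 5, 3]
r5 m[φ5→X11] = [9, 1, 9]
r5 m[X1→φ0] = [1, 1, 1]
r5 m[X0→φ0] = [6561, 5103, 3645]
r5 m[X0→φ1] = [7, 9, 6]
r5 m[X4→φ2] = [3, 9, 5]
r5 m[X4→φ3] = [567, 729, 486]
r5 m[X5→φ2] = [1, 1, 1]
r5 m[X7→φ1] = [729, 360, 243]
r5 m[X7→φ2] = [5103, 3645, 1458]
r5 m[X7→φ4] = [45927, 52488, 39366]
r5 m[X11→φ1] = [9, 1, 9]
r5 m[X11→φ5] = [5103, 1890, 4536]
r6 m[φ0→X1] = [21870, 45927, 45927]
r6 m[φ0→X0] = [7, 9, 6]
r6 m[φ1→X0] = [59049, 45927, 32805]
r6 m[φ1→X7] = [567, 729, 486]
r6 m[φ1→X11] = [45927, 15120, 40824]
r6 m[φ2→X4] = [35721, 45927, 30618]
r6 m[φ2→X5] = [137781, 413343, 367416]
r6 m[φ2→X7] = [81, 72, 81]
r6 m[φ3→X4] = [3, 9, 5]
r6 m[φ4→X7] = [9, 5, 3]
r6 m[φ5→X11] = [9, 1, 9]
r6 m[X1→φ0] = [1, 1, 1]
r6 m[X0→φ0] = [59049, 45927, 32805]
r6 m[X0→φ1] = [7, 9, 6]
r6 m[X4→φ2] = [3, 9, 5]
r6 m[X4→φ3] = [35721, 45927, 30618]
r6 m[X5→φ2] = [1, 1, 1]
r6 m[X7→φ1] = [729, 360, 243]
r6 m[X7→φ2] = [5103, 3645, 1458]
r6 m[X7→φ4] = [45927, 52488, 39366]
r6 m[X11→φ1] = [9, 1, 9]
r6 m[X11→φ5] = [45927, 15120, 40824]
r7 m[φ0→X1] = [196830, 413343, 413343]
r7 m[φ0→X0] = [7, 9, 6]
r7 m[φ1→X0] = [59049, 45927, 32805]
r7 m[φ1→X7] = [567, 729, 486]
r7 m[φ1→X11] = [45927, 15120, 40824]
r7 m[φ2→X4] = [35721, 45927, 30618]
r7 m[φ2→X5] = [137781, 413343, 367416]
r7 m[φ2→X7] = [81, 72, 81]
r7 m[φ3→X4] = [3, 9, 5]
r7 m[φ4→X7] = [9, 5, 3]
r7 m[φ5→X11] = [9, 1, 9]
r7 m[X1→φ0] = [1, 1, 1]
r7 m[X0→φ0] = [59049, 45927, 32805]
r7 m[X0→φ1] = [7, 9, 6]
r7 m[X4→φ2] = [3, 9, 5]
r7 m[X4→φ3] = [35721, 45927, 30618]
r7 m[X5→φ2] = [1, 1, 1]
r7 m[X7→φ1] = [729, 360, 243]
r7 m[X7→φ2] = [5103, 3645, 1458]
r7 m[X7→φ4] = [45927, 52488, 39366]
r7 m[X11→φ1] = [9, 1, 9]
r7 m[X11→φ5] = [45927, 15120, 40824]
r8 m[φ0→X1] = [196830, 413343, 413343]
r8 m[φ0→X0] = [7, 9, 6]
r8 m[φ1→X0] = [59049, 45927, 32805]
r8 m[φ1→X7] = [567, 729, 486]
r8 m[φ1→X11] = [45927, 15120, 40824]
r8 m[φ2→X4] = [35721, 45927, 30618]
r8 m[φ2→X5] = [137781, 413343, 367416]
r8 m[φ2→X7] = [81, 72, 81]
r8 m[φ3→X4] = [3, 9, 5]
r8 m[φ4→X7] = [9, 5, 3]
r8 m[φ5→X11] = [9, 1, 9]
r8 m[X1→φ0] = [1, 1, 1]
r8 m[X0→φ0] = [59049, 45927, 32805]
r8 m[X0→φ1] = [7, 9, 6]
r8 m[X4→φ2] = [3, 9, 5]
r8 m[X4→φ3] = [35721, 45927, 30618]
r8 m[X5→φ2] = [1, 1, 1]
r8 m[X7→φ1] = [729, 360, 243]
r8 m[X7→φ2] = [5103, 3645, 1458]
r8 m[X7→φ4] = [45927, 52488, 39366]
r8 m[X11→φ1] = [9, 1, 9]
r8 m[X11→φ5] = [45927, 15120, 40824]
fixed point reached at round 8
traceback from X1: (X1=1, X0=0, X4=1, X5=1, X7=0, X11=0), score=413343

assignment: (X1=1, X0=0, X4=1, X5=1, X7=0, X11=0); score = 413343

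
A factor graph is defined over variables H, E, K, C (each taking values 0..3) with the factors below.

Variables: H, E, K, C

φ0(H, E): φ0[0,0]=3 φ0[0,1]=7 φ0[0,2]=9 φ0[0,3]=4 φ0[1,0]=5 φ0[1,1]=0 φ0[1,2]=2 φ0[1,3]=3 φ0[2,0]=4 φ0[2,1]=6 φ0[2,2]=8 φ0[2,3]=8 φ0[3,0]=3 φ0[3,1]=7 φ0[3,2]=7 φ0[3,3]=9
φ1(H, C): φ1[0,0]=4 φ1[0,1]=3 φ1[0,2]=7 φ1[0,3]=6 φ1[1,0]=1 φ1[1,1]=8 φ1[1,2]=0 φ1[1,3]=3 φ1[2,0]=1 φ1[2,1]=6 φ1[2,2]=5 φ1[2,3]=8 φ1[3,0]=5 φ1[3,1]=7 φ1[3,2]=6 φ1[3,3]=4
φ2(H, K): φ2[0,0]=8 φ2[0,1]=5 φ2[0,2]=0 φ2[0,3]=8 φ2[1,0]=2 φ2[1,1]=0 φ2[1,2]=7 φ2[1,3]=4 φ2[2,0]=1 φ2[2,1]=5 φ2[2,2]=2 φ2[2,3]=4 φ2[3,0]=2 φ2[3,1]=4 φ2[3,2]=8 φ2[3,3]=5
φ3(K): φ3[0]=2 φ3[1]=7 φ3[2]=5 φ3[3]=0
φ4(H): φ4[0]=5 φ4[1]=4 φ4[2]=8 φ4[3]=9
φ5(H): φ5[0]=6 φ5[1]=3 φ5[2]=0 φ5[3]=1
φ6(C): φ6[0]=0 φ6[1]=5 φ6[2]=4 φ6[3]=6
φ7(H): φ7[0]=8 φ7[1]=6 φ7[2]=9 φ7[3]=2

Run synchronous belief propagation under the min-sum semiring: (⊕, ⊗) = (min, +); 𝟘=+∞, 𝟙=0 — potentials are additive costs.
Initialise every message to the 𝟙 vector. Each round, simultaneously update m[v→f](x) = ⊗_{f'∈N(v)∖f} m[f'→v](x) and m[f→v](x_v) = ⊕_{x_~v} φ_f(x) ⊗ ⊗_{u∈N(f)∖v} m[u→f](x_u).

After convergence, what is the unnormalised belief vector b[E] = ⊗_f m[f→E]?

init: all messages = 𝟙 over 4 values
r1 m[φ0→H] = [3, 0, 4, 3]
r1 m[φ0→E] = [3, 0, 2, 3]
r1 m[φ1→H] = [3, 0, 1, 4]
r1 m[φ1→C] = [1, 3, 0, 3]
r1 m[φ2→H] = [0, 0, 1, 2]
r1 m[φ2→K] = [1, 0, 0, 4]
r1 m[φ3→K] = [2, 7, 5, 0]
r1 m[φ4→H] = [5, 4, 8, 9]
r1 m[φ5→H] = [6, 3, 0, 1]
r1 m[φ6→C] = [0, 5, 4, 6]
r1 m[φ7→H] = [8, 6, 9, 2]
r1 m[H→φ0] = [0, 0, 0, 0]
r1 m[H→φ1] = [0, 0, 0, 0]
r1 m[H→φ2] = [0, 0, 0, 0]
r1 m[H→φ4] = [0, 0, 0, 0]
r1 m[H→φ5] = [0, 0, 0, 0]
r1 m[H→φ7] = [0, 0, 0, 0]
r1 m[E→φ0] = [0, 0, 0, 0]
r1 m[K→φ2] = [0, 0, 0, 0]
r1 m[K→φ3] = [0, 0, 0, 0]
r1 m[C→φ1] = [0, 0, 0, 0]
r1 m[C→φ6] = [0, 0, 0, 0]
r2 m[φ0→H] = [3, 0, 4, 3]
r2 m[φ0→E] = [3, 0, 2, 3]
r2 m[φ1→H] = [3, 0, 1, 4]
r2 m[φ1→C] = [1, 3, 0, 3]
r2 m[φ2→H] = [0, 0, 1, 2]
r2 m[φ2→K] = [1, 0, 0, 4]
r2 m[φ3→K] = [2, 7, 5, 0]
r2 m[φ4→H] = [5, 4, 8, 9]
r2 m[φ5→H] = [6, 3, 0, 1]
r2 m[φ6→C] = [0, 5, 4, 6]
r2 m[φ7→H] = [8, 6, 9, 2]
r2 m[H→φ0] = [22, 13, 19, 18]
r2 m[H→φ1] = [22, 13, 22, 17]
r2 m[H→φ2] = [25, 13, 22, 19]
r2 m[H→φ4] = [20, 9, 15, 12]
r2 m[H→φ5] = [19, 10, 23, 20]
r2 m[H→φ7] = [17, 7, 14, 19]
r2 m[E→φ0] = [0, 0, 0, 0]
r2 m[K→φ2] = [2, 7, 5, 0]
r2 m[K→φ3] = [1, 0, 0, 4]
r2 m[C→φ1] = [0, 5, 4, 6]
r2 m[C→φ6] = [1, 3, 0, 3]
r3 m[φ0→H] = [3, 0, 4, 3]
r3 m[φ0→E] = [18, 13, 15, 16]
r3 m[φ1→H] = [4, 1, 1, 5]
r3 m[φ1→C] = [14, 21, 13, 16]
r3 m[φ2→H] = [5, 4, 3, 4]
r3 m[φ2→K] = [15, 13, 20, 17]
r3 m[φ3→K] = [2, 7, 5, 0]
r3 m[φ4→H] = [5, 4, 8, 9]
r3 m[φ5→H] = [6, 3, 0, 1]
r3 m[φ6→C] = [0, 5, 4, 6]
r3 m[φ7→H] = [8, 6, 9, 2]
r3 m[H→φ0] = [22, 13, 19, 18]
r3 m[H→φ1] = [22, 13, 22, 17]
r3 m[H→φ2] = [25, 13, 22, 19]
r3 m[H→φ4] = [20, 9, 15, 12]
r3 m[H→φ5] = [19, 10, 23, 20]
r3 m[H→φ7] = [17, 7, 14, 19]
r3 m[E→φ0] = [0, 0, 0, 0]
r3 m[K→φ2] = [2, 7, 5, 0]
r3 m[K→φ3] = [1, 0, 0, 4]
r3 m[C→φ1] = [0, 5, 4, 6]
r3 m[C→φ6] = [1, 3, 0, 3]
r4 m[φ0→H] = [3, 0, 4, 3]
r4 m[φ0→E] = [18, 13, 15, 16]
r4 m[φ1→H] = [4, 1, 1, 5]
r4 m[φ1→C] = [14, 21, 13, 16]
r4 m[φ2→H] = [5, 4, 3, 4]
r4 m[φ2→K] = [15, 13, 20, 17]
r4 m[φ3→K] = [2, 7, 5, 0]
r4 m[φ4→H] = [5, 4, 8, 9]
r4 m[φ5→H] = [6, 3, 0, 1]
r4 m[φ6→C] = [0, 5, 4, 6]
r4 m[φ7→H] = [8, 6, 9, 2]
r4 m[H→φ0] = [28, 18, 21, 21]
r4 m[H→φ1] = [27, 17, 24, 19]
r4 m[H→φ2] = [26, 14, 22, 20]
r4 m[H→φ4] = [26, 14, 17, 15]
r4 m[H→φ5] = [25, 15, 25, 23]
r4 m[H→φ7] = [23, 12, 16, 22]
r4 m[E→φ0] = [0, 0, 0, 0]
r4 m[K→φ2] = [2, 7, 5, 0]
r4 m[K→φ3] = [15, 13, 20, 17]
r4 m[C→φ1] = [0, 5, 4, 6]
r4 m[C→φ6] = [14, 21, 13, 16]
r5 m[φ0→H] = [3, 0, 4, 3]
r5 m[φ0→E] = [23, 18, 20, 21]
r5 m[φ1→H] = [4, 1, 1, 5]
r5 m[φ1→C] = [18, 25, 17, 20]
r5 m[φ2→H] = [5, 4, 3, 4]
r5 m[φ2→K] = [16, 14, 21, 18]
r5 m[φ3→K] = [2, 7, 5, 0]
r5 m[φ4→H] = [5, 4, 8, 9]
r5 m[φ5→H] = [6, 3, 0, 1]
r5 m[φ6→C] = [0, 5, 4, 6]
r5 m[φ7→H] = [8, 6, 9, 2]
r5 m[H→φ0] = [28, 18, 21, 21]
r5 m[H→φ1] = [27, 17, 24, 19]
r5 m[H→φ2] = [26, 14, 22, 20]
r5 m[H→φ4] = [26, 14, 17, 15]
r5 m[H→φ5] = [25, 15, 25, 23]
r5 m[H→φ7] = [23, 12, 16, 22]
r5 m[E→φ0] = [0, 0, 0, 0]
r5 m[K→φ2] = [2, 7, 5, 0]
r5 m[K→φ3] = [15, 13, 20, 17]
r5 m[C→φ1] = [0, 5, 4, 6]
r5 m[C→φ6] = [14, 21, 13, 16]
r6 m[φ0→H] = [3, 0, 4, 3]
r6 m[φ0→E] = [23, 18, 20, 21]
r6 m[φ1→H] = [4, 1, 1, 5]
r6 m[φ1→C] = [18, 25, 17, 20]
r6 m[φ2→H] = [5, 4, 3, 4]
r6 m[φ2→K] = [16, 14, 21, 18]
r6 m[φ3→K] = [2, 7, 5, 0]
r6 m[φ4→H] = [5, 4, 8, 9]
r6 m[φ5→H] = [6, 3, 0, 1]
r6 m[φ6→C] = [0, 5, 4, 6]
r6 m[φ7→H] = [8, 6, 9, 2]
r6 m[H→φ0] = [28, 18, 21, 21]
r6 m[H→φ1] = [27, 17, 24, 19]
r6 m[H→φ2] = [26, 14, 22, 20]
r6 m[H→φ4] = [26, 14, 17, 15]
r6 m[H→φ5] = [25, 15, 25, 23]
r6 m[H→φ7] = [23, 12, 16, 22]
r6 m[E→φ0] = [0, 0, 0, 0]
r6 m[K→φ2] = [2, 7, 5, 0]
r6 m[K→φ3] = [16, 14, 21, 18]
r6 m[C→φ1] = [0, 5, 4, 6]
r6 m[C→φ6] = [18, 25, 17, 20]
r7 m[φ0→H] = [3, 0, 4, 3]
r7 m[φ0→E] = [23, 18, 20, 21]
r7 m[φ1→H] = [4, 1, 1, 5]
r7 m[φ1→C] = [18, 25, 17, 20]
r7 m[φ2→H] = [5, 4, 3, 4]
r7 m[φ2→K] = [16, 14, 21, 18]
r7 m[φ3→K] = [2, 7, 5, 0]
r7 m[φ4→H] = [5, 4, 8, 9]
r7 m[φ5→H] = [6, 3, 0, 1]
r7 m[φ6→C] = [0, 5, 4, 6]
r7 m[φ7→H] = [8, 6, 9, 2]
r7 m[H→φ0] = [28, 18, 21, 21]
r7 m[H→φ1] = [27, 17, 24, 19]
r7 m[H→φ2] = [26, 14, 22, 20]
r7 m[H→φ4] = [26, 14, 17, 15]
r7 m[H→φ5] = [25, 15, 25, 23]
r7 m[H→φ7] = [23, 12, 16, 22]
r7 m[E→φ0] = [0, 0, 0, 0]
r7 m[K→φ2] = [2, 7, 5, 0]
r7 m[K→φ3] = [16, 14, 21, 18]
r7 m[C→φ1] = [0, 5, 4, 6]
r7 m[C→φ6] = [18, 25, 17, 20]
fixed point reached at round 7
b[E] = ⊗ incoming = [23, 18, 20, 21]

b[E] = [23, 18, 20, 21]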